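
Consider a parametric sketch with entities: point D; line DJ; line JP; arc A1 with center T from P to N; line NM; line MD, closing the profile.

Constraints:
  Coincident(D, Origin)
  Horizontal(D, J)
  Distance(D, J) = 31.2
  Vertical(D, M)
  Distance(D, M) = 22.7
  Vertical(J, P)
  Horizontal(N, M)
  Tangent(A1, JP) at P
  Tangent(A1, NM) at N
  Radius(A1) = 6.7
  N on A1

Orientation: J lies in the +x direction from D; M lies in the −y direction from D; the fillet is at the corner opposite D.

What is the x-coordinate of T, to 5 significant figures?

24.500

D is at the origin; D and J share the same y with |DJ| = 31.2 and J on the +x side, so J = (31.200, 0.0000). D and M share the same x with |DM| = 22.7 and M on the −y side, so M = (0.0000, -22.700). The virtual corner opposite D is at (31.200, -22.700). A1 meets JP tangentially, so TP is at right angles to JP and A1 meets NM tangentially, so TN is at right angles to NM, with radius 6.7, so the center T sits 6.7 in from both sides at T = (24.500, -16.000). So T.x = 24.500.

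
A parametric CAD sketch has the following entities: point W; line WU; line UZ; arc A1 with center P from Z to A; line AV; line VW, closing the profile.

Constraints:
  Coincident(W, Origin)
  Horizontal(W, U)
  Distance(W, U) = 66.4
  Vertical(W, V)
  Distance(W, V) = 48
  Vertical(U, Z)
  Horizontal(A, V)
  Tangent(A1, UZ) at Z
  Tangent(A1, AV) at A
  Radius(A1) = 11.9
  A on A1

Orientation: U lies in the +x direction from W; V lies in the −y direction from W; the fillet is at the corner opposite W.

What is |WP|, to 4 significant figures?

65.37

W is at the origin; WU is horizontal with |WU| = 66.4 and U on the +x side, so U = (66.40, 0.000). W and V share the same x with |WV| = 48.0 and V on the −y side, so V = (0.000, -48.00). The virtual corner opposite W is at (66.40, -48.00). Tangency of A1 to UZ means the radius PZ is perpendicular to UZ and the tangent condition forces PA to be normal to AV, with radius 11.9, so the center P sits 11.9 in from both sides at P = (54.50, -36.10). Then |WP| = |P − W| = 65.37.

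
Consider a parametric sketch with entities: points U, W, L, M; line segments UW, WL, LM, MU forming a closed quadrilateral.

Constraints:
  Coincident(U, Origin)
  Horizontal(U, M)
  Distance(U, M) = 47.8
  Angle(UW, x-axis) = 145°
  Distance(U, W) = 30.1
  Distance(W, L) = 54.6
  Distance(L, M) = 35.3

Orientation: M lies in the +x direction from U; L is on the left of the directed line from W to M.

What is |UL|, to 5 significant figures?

41.101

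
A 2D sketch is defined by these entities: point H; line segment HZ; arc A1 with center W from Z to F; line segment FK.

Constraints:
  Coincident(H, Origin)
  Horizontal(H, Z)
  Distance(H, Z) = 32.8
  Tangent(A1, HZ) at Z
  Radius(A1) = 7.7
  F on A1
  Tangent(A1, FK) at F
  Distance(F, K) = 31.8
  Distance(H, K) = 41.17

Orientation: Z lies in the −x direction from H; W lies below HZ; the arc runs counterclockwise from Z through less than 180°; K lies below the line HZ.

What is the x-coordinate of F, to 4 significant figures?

-38.68

H is at the origin; H and Z share the same y with |HZ| = 32.8 and Z on the −x side, so Z = (-32.80, 0.000). A1 meets HZ tangentially, so WZ is at right angles to HZ, so W = Z + (0, -7.7) = (-32.80, -7.700). Since WF ⟂ FK (tangency), |WK| = √(7.7² + 31.8²) = 32.72 regardless of where F sits on A1. So K lies on both circle(H, 41.17) and circle(W, 32.72); the below-HZ intersection is K = (-18.15, -36.95). F is the foot of the tangent from K: F = (-38.68, -12.67).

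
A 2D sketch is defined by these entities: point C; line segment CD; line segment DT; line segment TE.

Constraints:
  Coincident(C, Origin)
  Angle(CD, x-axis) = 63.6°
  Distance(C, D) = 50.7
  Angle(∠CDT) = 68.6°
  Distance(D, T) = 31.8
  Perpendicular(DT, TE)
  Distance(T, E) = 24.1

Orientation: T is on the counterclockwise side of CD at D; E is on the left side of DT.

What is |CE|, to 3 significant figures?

26.7

C is at the origin; CD runs at 63.6° with length 50.7, so D = 50.7·(cos 63.6°, sin 63.6°) = (22.5, 45.4). ∠CDT = 68.6°, so DT runs at 63.6° + (180° − 68.6°) = 175° from the x-axis; with |DT| = 31.8, T = D + 31.8·(cos 175°, sin 175°) = (-9.14, 48.2). DT ⟂ TE; with |TE| = 24.1 on the left of DT, E = T + 24.1·(-0.0872, -0.996) = (-11.2, 24.2). Then |CE| = |E − C| = 26.7.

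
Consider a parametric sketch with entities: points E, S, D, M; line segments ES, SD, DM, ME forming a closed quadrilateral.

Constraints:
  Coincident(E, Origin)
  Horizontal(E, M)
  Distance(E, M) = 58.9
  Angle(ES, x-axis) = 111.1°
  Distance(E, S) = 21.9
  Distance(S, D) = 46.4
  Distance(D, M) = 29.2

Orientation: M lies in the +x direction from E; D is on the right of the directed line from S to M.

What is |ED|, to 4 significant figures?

30.88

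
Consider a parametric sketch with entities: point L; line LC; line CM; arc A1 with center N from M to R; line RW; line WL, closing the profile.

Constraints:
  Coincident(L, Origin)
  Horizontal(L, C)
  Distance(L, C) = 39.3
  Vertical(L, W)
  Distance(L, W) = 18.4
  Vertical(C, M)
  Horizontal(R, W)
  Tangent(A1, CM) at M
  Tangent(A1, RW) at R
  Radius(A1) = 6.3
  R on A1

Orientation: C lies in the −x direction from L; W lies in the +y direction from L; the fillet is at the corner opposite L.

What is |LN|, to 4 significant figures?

35.15

L is at the origin; LC is horizontal with |LC| = 39.3 and C on the −x side, so C = (-39.30, 0.000). LW is vertical with |LW| = 18.4 and W on the +y side, so W = (0.000, 18.40). The virtual corner opposite L is at (-39.30, 18.40). A1 meets CM tangentially, so NM is at right angles to CM and since A1 is tangent to RW there, NR ⟂ RW, with radius 6.3, so the center N sits 6.3 in from both sides at N = (-33.00, 12.10). Then |LN| = |N − L| = 35.15.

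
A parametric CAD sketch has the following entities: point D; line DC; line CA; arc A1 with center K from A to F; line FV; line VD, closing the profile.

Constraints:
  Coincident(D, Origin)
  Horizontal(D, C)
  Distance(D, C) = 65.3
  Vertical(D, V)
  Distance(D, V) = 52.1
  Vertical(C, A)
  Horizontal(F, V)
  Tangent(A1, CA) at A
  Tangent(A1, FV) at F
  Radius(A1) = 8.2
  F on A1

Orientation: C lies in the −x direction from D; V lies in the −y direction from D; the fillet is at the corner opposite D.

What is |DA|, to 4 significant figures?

78.68

D is at the origin; D and C share the same y with |DC| = 65.3 and C on the −x side, so C = (-65.30, 0.000). DV is vertical with |DV| = 52.1 and V on the −y side, so V = (0.000, -52.10). The virtual corner opposite D is at (-65.30, -52.10). Since A1 is tangent to CA there, KA ⟂ CA and A1 meets FV tangentially, so KF is at right angles to FV, with radius 8.2, so the center K sits 8.2 in from both sides at K = (-57.10, -43.90). That places the tangent points at A = (-65.30, -43.90) on CA and F = (-57.10, -52.10) on FV. Then |DA| = |A − D| = 78.68.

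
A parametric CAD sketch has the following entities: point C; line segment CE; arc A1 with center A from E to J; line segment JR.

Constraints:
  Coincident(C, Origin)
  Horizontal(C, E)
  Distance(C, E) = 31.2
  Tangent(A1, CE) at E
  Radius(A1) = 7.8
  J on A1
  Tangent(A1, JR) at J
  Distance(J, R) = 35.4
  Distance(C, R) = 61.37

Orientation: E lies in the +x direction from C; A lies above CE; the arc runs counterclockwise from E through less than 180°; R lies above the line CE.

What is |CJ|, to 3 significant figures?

39.4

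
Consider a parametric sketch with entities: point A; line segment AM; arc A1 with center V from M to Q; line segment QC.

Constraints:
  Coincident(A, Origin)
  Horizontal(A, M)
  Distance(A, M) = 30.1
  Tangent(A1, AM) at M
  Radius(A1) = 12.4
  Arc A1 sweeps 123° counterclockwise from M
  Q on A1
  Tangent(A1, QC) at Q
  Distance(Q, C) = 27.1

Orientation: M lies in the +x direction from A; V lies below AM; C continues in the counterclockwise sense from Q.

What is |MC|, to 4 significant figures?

42.11

A is at the origin; AM is horizontal with |AM| = 30.1 and M on the +x side, so M = (30.10, 0.000). A1 meets AM tangentially, so VM is at right angles to AM, so V = M + (0, -12.4) = (30.10, -12.40). On A1, M sits at bearing 90° from V; a 123° counterclockwise sweep puts Q at bearing 213°, so Q = V + 12.4·(cos 213°, sin 213°) = (19.70, -19.15). Tangency of A1 to QC means the radius VQ is perpendicular to QC, so QC runs along (−sin 213°, cos 213°); with |QC| = 27.1, C = (34.46, -41.88). Then |MC| = |C − M| = 42.11.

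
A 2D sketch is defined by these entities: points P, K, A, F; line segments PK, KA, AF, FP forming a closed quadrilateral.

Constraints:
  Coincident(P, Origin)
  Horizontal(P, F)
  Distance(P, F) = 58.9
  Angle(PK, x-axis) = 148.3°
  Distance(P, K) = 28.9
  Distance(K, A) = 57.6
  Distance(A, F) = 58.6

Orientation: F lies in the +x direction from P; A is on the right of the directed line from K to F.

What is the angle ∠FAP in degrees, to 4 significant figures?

74.34°

Checks: PK at 148.3° ✓; |KA| = 57.60 ✓; |AF| = 58.60 ✓.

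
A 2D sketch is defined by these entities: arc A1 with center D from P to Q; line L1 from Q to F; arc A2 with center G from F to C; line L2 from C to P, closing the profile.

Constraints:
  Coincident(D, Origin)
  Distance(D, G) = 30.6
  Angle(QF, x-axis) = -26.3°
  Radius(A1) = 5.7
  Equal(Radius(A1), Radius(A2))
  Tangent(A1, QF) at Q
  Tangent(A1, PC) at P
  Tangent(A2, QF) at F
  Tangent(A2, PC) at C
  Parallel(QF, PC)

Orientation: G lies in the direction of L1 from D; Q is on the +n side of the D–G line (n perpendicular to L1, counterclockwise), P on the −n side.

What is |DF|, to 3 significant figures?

31.1

The slot axis is L1's direction at -26.3°, so u = (cos -26.3°, sin -26.3°) = (0.896, -0.443) and n = (−sin -26.3°, cos -26.3°) = (0.443, 0.896). D is at the origin and G lies 30.6 along u from D, so G = 30.6·u = (27.4, -13.6). Tangency of A1 to both parallel lines with radius 5.7 puts Q and P at D ± 5.7·n: Q = (2.53, 5.11), P = (-2.53, -5.11). Equal radii place F and C the same way about G: F = G + 5.7·n = (30.0, -8.45), C = G − 5.7·n = (24.9, -18.7). Then |DF| = |F − D| = 31.1.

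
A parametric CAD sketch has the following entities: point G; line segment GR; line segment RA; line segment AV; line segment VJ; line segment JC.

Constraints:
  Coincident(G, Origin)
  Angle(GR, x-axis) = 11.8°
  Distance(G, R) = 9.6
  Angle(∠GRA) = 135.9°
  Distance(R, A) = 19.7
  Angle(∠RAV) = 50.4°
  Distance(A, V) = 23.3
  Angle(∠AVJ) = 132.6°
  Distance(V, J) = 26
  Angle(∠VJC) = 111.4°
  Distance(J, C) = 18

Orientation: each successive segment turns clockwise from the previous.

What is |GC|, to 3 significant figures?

22.0

∠AVJ = 132.6° gives VJ at 151° from the x-axis; with |VJ| = 26.0, J = (-18.8, -3.08). ∠VJC = 111.4° gives JC at 82.1° from the x-axis; with |JC| = 18.0, C = (-16.3, 14.8). Then |GC| = |C − G| = 22.0.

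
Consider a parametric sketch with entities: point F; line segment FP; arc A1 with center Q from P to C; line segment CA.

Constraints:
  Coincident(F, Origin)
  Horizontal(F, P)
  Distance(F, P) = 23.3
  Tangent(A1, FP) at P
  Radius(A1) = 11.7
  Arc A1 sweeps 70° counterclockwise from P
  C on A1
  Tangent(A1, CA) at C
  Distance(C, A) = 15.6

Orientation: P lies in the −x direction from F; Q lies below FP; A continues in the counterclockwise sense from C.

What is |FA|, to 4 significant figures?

45.50

F is at the origin; FP is horizontal with |FP| = 23.3 and P on the −x side, so P = (-23.30, 0.000). A1 meets FP tangentially, so QP is at right angles to FP, so Q = P + (0, -11.7) = (-23.30, -11.70). On A1, P sits at bearing 90° from Q; a 70° counterclockwise sweep puts C at bearing 160°, so C = Q + 11.7·(cos 160°, sin 160°) = (-34.29, -7.698). Tangency of A1 to CA means the radius QC is perpendicular to CA, so CA runs along (−sin 160°, cos 160°); with |CA| = 15.6, A = (-39.63, -22.36). Then |FA| = |A − F| = 45.50.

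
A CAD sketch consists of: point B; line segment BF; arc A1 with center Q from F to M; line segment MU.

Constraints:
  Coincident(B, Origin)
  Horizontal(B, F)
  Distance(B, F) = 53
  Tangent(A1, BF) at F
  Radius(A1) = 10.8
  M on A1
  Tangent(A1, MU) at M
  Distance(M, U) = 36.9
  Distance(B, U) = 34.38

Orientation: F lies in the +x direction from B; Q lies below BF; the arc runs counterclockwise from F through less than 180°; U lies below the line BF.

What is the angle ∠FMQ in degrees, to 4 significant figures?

67.99°

Checks: |QM| = 10.80 ✓; ∠(QM, MU) = 90.00° ✓; |MU| = 36.90 ✓; |BU| = 34.38 ✓.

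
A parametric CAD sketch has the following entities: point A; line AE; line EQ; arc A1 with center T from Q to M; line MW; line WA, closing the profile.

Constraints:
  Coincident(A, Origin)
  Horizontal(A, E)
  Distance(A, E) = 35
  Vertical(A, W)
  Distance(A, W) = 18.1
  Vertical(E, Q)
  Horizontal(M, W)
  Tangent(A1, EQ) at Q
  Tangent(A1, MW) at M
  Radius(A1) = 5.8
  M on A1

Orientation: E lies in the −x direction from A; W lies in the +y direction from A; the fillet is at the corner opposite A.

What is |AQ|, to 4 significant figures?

37.10

A is at the origin; AE is horizontal with |AE| = 35.0 and E on the −x side, so E = (-35.00, 0.000). A and W share the same x with |AW| = 18.1 and W on the +y side, so W = (0.000, 18.10). The virtual corner opposite A is at (-35.00, 18.10). Since A1 is tangent to EQ there, TQ ⟂ EQ and tangency of A1 to MW means the radius TM is perpendicular to MW, with radius 5.8, so the center T sits 5.8 in from both sides at T = (-29.20, 12.30). That places the tangent points at Q = (-35.00, 12.30) on EQ and M = (-29.20, 18.10) on MW. Then |AQ| = |Q − A| = 37.10.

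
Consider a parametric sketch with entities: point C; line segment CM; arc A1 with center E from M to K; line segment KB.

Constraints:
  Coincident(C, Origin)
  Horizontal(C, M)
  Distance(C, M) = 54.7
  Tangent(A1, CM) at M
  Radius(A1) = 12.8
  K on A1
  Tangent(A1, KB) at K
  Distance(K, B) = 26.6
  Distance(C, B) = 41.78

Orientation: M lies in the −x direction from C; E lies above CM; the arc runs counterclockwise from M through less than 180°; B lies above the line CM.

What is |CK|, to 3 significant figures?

44.2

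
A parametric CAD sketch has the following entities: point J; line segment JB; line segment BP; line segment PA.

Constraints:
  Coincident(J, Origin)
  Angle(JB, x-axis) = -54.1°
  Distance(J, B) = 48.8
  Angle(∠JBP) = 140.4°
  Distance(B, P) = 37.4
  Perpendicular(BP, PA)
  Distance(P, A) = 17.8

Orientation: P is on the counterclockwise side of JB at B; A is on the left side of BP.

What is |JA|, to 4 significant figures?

76.17

J is at the origin; JB runs at -54.1° with length 48.8, so B = 48.8·(cos -54.1°, sin -54.1°) = (28.61, -39.53). ∠JBP = 140.4°, so BP runs at -54.1° + (180° − 140.4°) = -14.50° from the x-axis; with |BP| = 37.4, P = B + 37.4·(cos -14.50°, sin -14.50°) = (64.82, -48.89). BP ⟂ PA; with |PA| = 17.8 on the left of BP, A = P + 17.8·(0.2504, 0.9681) = (69.28, -31.66). Then |JA| = |A − J| = 76.17.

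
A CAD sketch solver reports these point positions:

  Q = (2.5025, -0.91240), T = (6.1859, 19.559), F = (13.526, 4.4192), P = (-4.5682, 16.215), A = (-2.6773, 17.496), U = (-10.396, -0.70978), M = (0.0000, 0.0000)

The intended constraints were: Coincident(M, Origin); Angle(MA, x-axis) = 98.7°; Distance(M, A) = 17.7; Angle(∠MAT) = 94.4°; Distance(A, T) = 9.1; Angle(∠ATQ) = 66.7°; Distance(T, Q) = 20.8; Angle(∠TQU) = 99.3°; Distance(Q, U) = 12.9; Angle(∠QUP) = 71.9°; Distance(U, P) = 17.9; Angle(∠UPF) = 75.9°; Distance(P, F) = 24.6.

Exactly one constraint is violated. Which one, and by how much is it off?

Distance(P, F) = 24.6 — off by 3.00.

M = (0.00, 0.00) ✓; MA at 98.70° ✓; |MA| = 17.70 ✓; ∠MAT = 94.40° ✓; |AT| = 9.100 ✓; ∠ATQ = 66.70° ✓; |TQ| = 20.80 ✓; ∠TQU = 99.30° ✓; |QU| = 12.90 ✓; ∠QUP = 71.90° ✓; |UP| = 17.90 ✓; ∠UPF = 75.90° ✓; |PF| = 21.60 ✗.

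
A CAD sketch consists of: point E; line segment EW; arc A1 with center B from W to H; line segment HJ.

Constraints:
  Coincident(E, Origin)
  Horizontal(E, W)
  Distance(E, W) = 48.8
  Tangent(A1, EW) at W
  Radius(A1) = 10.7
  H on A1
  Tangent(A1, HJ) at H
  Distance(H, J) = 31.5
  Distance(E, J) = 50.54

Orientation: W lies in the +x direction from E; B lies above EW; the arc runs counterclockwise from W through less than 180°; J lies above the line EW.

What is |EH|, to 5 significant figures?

58.844

Checks: E.y = 0.00, W.y = 0.00 ✓; |BH| = 10.70 ✓; ∠(BH, HJ) = 90.00° ✓; |HJ| = 31.50 ✓; |EJ| = 50.54 ✓.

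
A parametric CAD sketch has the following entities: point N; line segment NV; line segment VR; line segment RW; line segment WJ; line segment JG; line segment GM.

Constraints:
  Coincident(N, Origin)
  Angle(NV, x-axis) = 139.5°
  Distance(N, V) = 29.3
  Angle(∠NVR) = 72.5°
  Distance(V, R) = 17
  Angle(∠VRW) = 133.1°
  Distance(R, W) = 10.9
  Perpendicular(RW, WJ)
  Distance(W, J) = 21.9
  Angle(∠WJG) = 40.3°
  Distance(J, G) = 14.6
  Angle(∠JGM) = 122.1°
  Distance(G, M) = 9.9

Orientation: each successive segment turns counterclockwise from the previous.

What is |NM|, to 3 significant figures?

25.9

N is at the origin; NV runs at 139.5° with length 29.3, so V = (-22.3, 19.0). ∠NVR = 72.5° gives VR at -113° from the x-axis; with |VR| = 17.0, R = (-28.9, 3.38). ∠VRW = 133.1° gives RW at -66.1° from the x-axis; with |RW| = 10.9, W = (-24.5, -6.59). The perpendicularity gives WJ at right angles to RW, so WJ runs at 23.9°; with |WJ| = 21.9, J = (-4.48, 2.29). ∠WJG = 40.3° gives JG at 164° from the x-axis; with |JG| = 14.6, G = (-18.5, 6.41). ∠JGM = 122.1° gives GM at -138° from the x-axis; with |GM| = 9.9, M = (-25.9, -0.150). Then |NM| = |M − N| = 25.9.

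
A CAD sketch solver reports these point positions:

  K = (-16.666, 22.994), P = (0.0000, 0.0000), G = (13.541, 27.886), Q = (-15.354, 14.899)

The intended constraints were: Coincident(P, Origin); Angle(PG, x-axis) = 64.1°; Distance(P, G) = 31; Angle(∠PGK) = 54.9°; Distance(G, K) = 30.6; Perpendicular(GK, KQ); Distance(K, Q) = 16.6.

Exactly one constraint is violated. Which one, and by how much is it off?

Distance(K, Q) = 16.6 — off by 8.40.

P = (0.00, 0.00) ✓; PG at 64.10° ✓; |PG| = 31.00 ✓; ∠PGK = 54.90° ✓; |GK| = 30.60 ✓; ∠(GK, KQ) = 90.01° ✓; |KQ| = 8.201 ✗.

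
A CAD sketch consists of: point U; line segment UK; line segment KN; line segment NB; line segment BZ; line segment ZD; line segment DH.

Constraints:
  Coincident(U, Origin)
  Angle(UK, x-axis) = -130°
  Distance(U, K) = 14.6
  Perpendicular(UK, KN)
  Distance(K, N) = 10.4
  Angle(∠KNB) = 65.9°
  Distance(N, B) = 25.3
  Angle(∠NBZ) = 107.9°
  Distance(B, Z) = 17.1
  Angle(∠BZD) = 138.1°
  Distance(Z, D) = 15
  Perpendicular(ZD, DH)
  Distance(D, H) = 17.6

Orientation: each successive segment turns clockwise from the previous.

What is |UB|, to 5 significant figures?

8.4950

U is at the origin; UK runs at -130.0° with length 14.6, so K = (-9.3847, -11.184). UK is perpendicular to KN, so KN runs at 140.00°; with |KN| = 10.4, N = (-17.352, -4.4993). ∠KNB = 65.9° gives NB at 25.900° from the x-axis; with |NB| = 25.3, B = (5.4073, 6.5518). Then |UB| = |B − U| = 8.4950.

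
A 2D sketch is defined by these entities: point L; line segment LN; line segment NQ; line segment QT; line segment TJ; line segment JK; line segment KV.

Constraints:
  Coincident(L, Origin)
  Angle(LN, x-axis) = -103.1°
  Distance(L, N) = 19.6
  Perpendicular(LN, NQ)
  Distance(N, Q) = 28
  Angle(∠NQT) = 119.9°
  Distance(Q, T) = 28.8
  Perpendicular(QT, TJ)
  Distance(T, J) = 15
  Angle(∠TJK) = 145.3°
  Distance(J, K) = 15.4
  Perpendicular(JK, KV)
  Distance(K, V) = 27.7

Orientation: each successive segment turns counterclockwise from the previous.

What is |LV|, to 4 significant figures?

22.89

L is at the origin; LN runs at -103.1° with length 19.6, so N = (-4.442, -19.09). The perpendicularity gives NQ at right angles to LN, so NQ runs at -13.10°; with |NQ| = 28.0, Q = (22.83, -25.44). ∠NQT = 119.9° gives QT at 47.00° from the x-axis; with |QT| = 28.8, T = (42.47, -4.373). QT is perpendicular to TJ, so TJ runs at 137.0°; with |TJ| = 15.0, J = (31.50, 5.857). ∠TJK = 145.3° gives JK at 171.7° from the x-axis; with |JK| = 15.4, K = (16.26, 8.080). The perpendicularity gives KV at right angles to JK, so KV runs at -98.30°; with |KV| = 27.7, V = (12.26, -19.33). Then |LV| = |V − L| = 22.89.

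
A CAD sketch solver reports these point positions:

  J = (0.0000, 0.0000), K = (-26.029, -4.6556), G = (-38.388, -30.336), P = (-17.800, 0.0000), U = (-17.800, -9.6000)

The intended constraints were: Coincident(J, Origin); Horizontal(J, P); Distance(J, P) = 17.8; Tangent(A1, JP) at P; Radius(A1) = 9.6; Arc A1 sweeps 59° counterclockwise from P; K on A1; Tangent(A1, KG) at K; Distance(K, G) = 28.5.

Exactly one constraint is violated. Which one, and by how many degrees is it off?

Tangent(A1, KG) at K — off by 5.30°.

J = (0.00, 0.00) ✓; J.y = 0.00, P.y = 0.00 ✓; |JP| = 17.80 ✓; ∠(UP, PJ) = 90.00° ✓; |UP| = 9.600 ✓; bearing(U→K) − bearing(U→P) = 59.00° ✓; |UK| = 9.600 ✓; ∠(UK, KG) = 84.70° ✗; |KG| = 28.50 ✓.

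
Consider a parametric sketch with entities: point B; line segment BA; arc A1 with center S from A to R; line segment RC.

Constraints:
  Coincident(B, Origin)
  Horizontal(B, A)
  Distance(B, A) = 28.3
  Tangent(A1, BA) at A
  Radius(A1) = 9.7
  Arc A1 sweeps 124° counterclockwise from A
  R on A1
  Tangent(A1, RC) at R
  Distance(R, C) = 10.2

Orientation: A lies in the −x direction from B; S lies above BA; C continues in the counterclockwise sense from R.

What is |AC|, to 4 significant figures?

23.70

B is at the origin; BA is horizontal with |BA| = 28.3 and A on the −x side, so A = (-28.30, 0.000). Since A1 is tangent to BA there, SA ⟂ BA, so S = A + (0, 9.7) = (-28.30, 9.700). On A1, A sits at bearing -90° from S; a 124° counterclockwise sweep puts R at bearing 34°, so R = S + 9.7·(cos 34°, sin 34°) = (-20.26, 15.12). Tangency of A1 to RC means the radius SR is perpendicular to RC, so RC runs along (−sin 34°, cos 34°); with |RC| = 10.2, C = (-25.96, 23.58). Then |AC| = |C − A| = 23.70.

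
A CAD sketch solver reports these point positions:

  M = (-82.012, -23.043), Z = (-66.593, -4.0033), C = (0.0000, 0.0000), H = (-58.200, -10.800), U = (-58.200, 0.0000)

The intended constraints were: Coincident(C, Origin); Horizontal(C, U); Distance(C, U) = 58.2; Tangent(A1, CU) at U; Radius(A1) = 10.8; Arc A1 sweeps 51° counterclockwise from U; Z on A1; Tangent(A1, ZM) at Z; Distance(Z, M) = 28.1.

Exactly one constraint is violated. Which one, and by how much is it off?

Distance(Z, M) = 28.1 — off by 3.60.

C = (0.00, 0.00) ✓; C.y = 0.00, U.y = 0.00 ✓; |CU| = 58.20 ✓; ∠(HU, UC) = 90.00° ✓; |HU| = 10.80 ✓; bearing(H→Z) − bearing(H→U) = 51.00° ✓; |HZ| = 10.80 ✓; ∠(HZ, ZM) = 90.00° ✓; |ZM| = 24.50 ✗.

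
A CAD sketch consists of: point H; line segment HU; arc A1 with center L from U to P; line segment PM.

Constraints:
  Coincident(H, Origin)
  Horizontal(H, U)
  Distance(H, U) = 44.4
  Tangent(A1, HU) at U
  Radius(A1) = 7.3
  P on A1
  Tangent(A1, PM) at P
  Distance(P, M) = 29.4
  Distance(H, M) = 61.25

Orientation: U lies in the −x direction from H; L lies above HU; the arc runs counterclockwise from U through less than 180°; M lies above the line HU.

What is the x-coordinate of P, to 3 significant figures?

-37.6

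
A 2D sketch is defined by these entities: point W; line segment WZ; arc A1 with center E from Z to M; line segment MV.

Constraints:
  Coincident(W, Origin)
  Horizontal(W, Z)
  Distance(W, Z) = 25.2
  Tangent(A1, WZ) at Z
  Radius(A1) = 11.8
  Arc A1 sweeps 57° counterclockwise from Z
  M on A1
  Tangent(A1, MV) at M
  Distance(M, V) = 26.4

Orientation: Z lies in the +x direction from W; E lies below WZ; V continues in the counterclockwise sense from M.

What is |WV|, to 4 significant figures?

27.53

On A1, Z sits at bearing 90° from E; a 57° counterclockwise sweep puts M at bearing 147°, so M = E + 11.8·(cos 147°, sin 147°) = (15.30, -5.373). Since A1 is tangent to MV there, EM ⟂ MV, so MV runs along (−sin 147°, cos 147°); with |MV| = 26.4, V = (0.9252, -27.51). Then |WV| = |V − W| = 27.53.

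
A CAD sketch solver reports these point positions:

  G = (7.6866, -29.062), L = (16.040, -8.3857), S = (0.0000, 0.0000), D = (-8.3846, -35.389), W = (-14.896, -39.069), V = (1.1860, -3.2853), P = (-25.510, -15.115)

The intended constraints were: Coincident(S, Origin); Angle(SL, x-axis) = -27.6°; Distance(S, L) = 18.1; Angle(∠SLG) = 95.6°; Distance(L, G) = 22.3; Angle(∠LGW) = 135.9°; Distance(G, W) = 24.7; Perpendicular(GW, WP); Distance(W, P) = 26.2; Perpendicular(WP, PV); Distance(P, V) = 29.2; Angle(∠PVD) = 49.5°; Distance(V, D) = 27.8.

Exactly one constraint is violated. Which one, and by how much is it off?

Distance(V, D) = 27.8 — off by 5.70.

S = (0.00, 0.00) ✓; SL at -27.60° ✓; |SL| = 18.10 ✓; ∠SLG = 95.60° ✓; |LG| = 22.30 ✓; ∠LGW = 135.9° ✓; |GW| = 24.70 ✓; ∠(GW, WP) = 90.00° ✓; |WP| = 26.20 ✓; ∠(WP, PV) = 90.00° ✓; |PV| = 29.20 ✓; ∠PVD = 49.50° ✓; |VD| = 33.50 ✗.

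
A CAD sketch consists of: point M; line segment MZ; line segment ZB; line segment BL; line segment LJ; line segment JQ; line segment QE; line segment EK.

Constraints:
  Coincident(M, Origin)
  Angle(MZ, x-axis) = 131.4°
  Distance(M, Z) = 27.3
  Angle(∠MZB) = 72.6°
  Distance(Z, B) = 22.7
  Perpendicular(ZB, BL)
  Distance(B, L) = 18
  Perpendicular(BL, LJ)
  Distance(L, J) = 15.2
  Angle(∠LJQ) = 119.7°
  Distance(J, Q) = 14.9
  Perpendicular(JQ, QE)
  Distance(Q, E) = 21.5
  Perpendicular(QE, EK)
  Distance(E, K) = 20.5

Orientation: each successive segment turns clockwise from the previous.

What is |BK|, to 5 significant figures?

13.718

M is at the origin; MZ runs at 131.4° with length 27.3, so Z = (-18.054, 20.478). ∠MZB = 72.6° gives ZB at 24.000° from the x-axis; with |ZB| = 22.7, B = (2.6837, 29.711). ZB ⟂ BL, so BL runs at -66.000°; with |BL| = 18.0, L = (10.005, 13.267). BL ⟂ LJ, so LJ runs at -156.00°; with |LJ| = 15.2, J = (-3.8810, 7.0847). ∠LJQ = 119.7° gives JQ at 143.70° from the x-axis; with |JQ| = 14.9, Q = (-15.889, 15.906). JQ is perpendicular to QE, so QE runs at 53.700°; with |QE| = 21.5, E = (-3.1610, 33.233). The perpendicularity gives EK at right angles to QE, so EK runs at -36.300°; with |EK| = 20.5, K = (13.361, 21.097). Then |BK| = |K − B| = 13.718.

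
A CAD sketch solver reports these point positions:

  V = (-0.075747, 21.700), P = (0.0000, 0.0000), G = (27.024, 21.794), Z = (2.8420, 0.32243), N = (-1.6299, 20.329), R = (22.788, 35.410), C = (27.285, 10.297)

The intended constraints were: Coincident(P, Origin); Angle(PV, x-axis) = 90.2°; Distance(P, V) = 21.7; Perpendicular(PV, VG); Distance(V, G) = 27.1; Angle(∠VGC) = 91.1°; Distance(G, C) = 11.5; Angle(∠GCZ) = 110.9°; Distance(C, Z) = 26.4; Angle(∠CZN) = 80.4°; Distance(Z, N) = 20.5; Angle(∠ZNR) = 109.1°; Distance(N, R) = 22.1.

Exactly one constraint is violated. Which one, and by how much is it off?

Distance(N, R) = 22.1 — off by 6.60.

P = (0.00, 0.00) ✓; PV at 90.20° ✓; |PV| = 21.70 ✓; ∠(PV, VG) = 90.00° ✓; |VG| = 27.10 ✓; ∠VGC = 91.10° ✓; |GC| = 11.50 ✓; ∠GCZ = 110.9° ✓; |CZ| = 26.40 ✓; ∠CZN = 80.40° ✓; |ZN| = 20.50 ✓; ∠ZNR = 109.1° ✓; |NR| = 28.70 ✗.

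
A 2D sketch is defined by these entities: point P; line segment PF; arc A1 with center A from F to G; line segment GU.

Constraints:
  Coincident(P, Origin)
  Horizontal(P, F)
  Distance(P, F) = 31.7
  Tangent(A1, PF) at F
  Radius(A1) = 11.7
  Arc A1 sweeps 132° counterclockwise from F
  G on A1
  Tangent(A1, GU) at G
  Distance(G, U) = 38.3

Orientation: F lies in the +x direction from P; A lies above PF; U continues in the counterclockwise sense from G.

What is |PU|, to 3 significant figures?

50.2

P is at the origin; PF is horizontal with |PF| = 31.7 and F on the +x side, so F = (31.7, 0.00). Tangency of A1 to PF means the radius AF is perpendicular to PF, so A = F + (0, 11.7) = (31.7, 11.7). On A1, F sits at bearing -90° from A; a 132° counterclockwise sweep puts G at bearing 42°, so G = A + 11.7·(cos 42°, sin 42°) = (40.4, 19.5). Tangency of A1 to GU means the radius AG is perpendicular to GU, so GU runs along (−sin 42°, cos 42°); with |GU| = 38.3, U = (14.8, 48.0). Then |PU| = |U − P| = 50.2.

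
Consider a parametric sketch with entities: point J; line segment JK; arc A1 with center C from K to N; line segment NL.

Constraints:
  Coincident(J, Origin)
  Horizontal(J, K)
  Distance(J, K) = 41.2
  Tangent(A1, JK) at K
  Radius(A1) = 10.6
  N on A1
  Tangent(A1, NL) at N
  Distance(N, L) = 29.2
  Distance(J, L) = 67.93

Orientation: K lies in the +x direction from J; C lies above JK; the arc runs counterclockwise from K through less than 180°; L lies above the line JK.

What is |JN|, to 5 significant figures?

52.393

J is at the origin; J and K share the same y with |JK| = 41.2 and K on the +x side, so K = (41.200, 0.0000). A1 meets JK tangentially, so CK is at right angles to JK, so C = K + (0, 10.6) = (41.200, 10.600). Since CN ⟂ NL (tangency), |CL| = √(10.6² + 29.2²) = 31.064 regardless of where N sits on A1. So L lies on both circle(J, 67.93) and circle(C, 31.064); the above-JK intersection is L = (56.583, 37.588). N is the foot of the tangent from L: N = (51.648, 8.8085).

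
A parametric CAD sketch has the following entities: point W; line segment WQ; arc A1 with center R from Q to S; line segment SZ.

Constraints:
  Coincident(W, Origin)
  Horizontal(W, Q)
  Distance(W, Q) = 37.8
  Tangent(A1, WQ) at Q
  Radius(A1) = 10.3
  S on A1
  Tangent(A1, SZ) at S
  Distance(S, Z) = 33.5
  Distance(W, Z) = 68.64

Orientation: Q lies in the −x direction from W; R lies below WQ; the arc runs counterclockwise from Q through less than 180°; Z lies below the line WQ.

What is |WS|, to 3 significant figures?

48.5

W is at the origin; WQ is horizontal with |WQ| = 37.8 and Q on the −x side, so Q = (-37.8, 0.00). Since A1 is tangent to WQ there, RQ ⟂ WQ, so R = Q + (0, -10.3) = (-37.8, -10.3). Since RS ⟂ SZ (tangency), |RZ| = √(10.3² + 33.5²) = 35.0 regardless of where S sits on A1. So Z lies on both circle(W, 68.64) and circle(R, 35.0); the below-WQ intersection is Z = (-55.3, -40.7). S is the foot of the tangent from Z: S = (-47.8, -8.01).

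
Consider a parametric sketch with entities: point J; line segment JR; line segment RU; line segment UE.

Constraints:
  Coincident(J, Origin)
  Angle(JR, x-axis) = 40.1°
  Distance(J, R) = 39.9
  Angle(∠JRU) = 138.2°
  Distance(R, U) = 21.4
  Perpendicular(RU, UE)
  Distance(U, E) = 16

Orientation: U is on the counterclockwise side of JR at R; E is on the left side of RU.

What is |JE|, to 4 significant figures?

52.23

∠JRU = 138.2°, so RU runs at 40.1° + (180° − 138.2°) = 81.90° from the x-axis; with |RU| = 21.4, U = R + 21.4·(cos 81.90°, sin 81.90°) = (33.54, 46.89). The perpendicularity gives UE at right angles to RU; with |UE| = 16.0 on the left of RU, E = U + 16.0·(-0.9900, 0.1409) = (17.70, 49.14). Then |JE| = |E − J| = 52.23.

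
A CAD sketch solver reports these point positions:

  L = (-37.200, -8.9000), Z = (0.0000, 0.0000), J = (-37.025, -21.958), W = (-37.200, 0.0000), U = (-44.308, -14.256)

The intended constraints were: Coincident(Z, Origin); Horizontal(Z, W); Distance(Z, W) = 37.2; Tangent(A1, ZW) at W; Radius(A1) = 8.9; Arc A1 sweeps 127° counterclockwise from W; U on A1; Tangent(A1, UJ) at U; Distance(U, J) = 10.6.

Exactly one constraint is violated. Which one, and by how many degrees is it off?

Tangent(A1, UJ) at U — off by 6.40°.

Z = (0.00, 0.00) ✓; Z.y = 0.00, W.y = 0.00 ✓; |ZW| = 37.20 ✓; ∠(LW, WZ) = 90.00° ✓; |LW| = 8.900 ✓; bearing(L→U) − bearing(L→W) = 127.0° ✓; |LU| = 8.900 ✓; ∠(LU, UJ) = 83.60° ✗; |UJ| = 10.60 ✓.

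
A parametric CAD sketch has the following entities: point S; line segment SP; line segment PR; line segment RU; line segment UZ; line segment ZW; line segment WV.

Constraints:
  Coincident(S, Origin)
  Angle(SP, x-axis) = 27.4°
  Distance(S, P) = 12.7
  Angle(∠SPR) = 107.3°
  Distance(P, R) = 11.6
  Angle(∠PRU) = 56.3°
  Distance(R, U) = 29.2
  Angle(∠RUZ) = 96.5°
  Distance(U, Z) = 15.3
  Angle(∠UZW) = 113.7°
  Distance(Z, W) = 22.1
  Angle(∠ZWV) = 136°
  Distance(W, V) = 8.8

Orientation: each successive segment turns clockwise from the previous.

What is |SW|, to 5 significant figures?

21.361

S is at the origin; SP runs at 27.4° with length 12.7, so P = (11.275, 5.8445). ∠SPR = 107.3° gives PR at -45.300° from the x-axis; with |PR| = 11.6, R = (19.435, -2.4007). ∠PRU = 56.3° gives RU at -169.00° from the x-axis; with |RU| = 29.2, U = (-9.2289, -7.9724). ∠RUZ = 96.5° gives UZ at 107.50° from the x-axis; with |UZ| = 15.3, Z = (-13.830, 6.6195). ∠UZW = 113.7° gives ZW at 41.200° from the x-axis; with |ZW| = 22.1, W = (2.7987, 21.177). Then |SW| = |W − S| = 21.361.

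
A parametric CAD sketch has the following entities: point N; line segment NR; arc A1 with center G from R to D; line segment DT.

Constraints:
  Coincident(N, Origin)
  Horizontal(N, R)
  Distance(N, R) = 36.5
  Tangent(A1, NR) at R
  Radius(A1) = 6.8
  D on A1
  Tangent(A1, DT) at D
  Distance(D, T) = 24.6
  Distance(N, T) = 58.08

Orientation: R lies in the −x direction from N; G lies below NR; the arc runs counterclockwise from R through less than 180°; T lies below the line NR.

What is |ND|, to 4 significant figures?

43.17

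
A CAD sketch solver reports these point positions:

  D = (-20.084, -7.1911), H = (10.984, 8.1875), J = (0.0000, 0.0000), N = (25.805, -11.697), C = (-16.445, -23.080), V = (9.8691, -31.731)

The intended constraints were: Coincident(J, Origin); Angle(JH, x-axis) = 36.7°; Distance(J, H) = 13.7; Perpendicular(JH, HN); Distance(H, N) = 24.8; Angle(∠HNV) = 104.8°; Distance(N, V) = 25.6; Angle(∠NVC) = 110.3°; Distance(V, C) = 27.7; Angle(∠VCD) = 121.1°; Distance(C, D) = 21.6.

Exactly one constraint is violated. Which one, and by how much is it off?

Distance(C, D) = 21.6 — off by 5.30.

J = (0.00, 0.00) ✓; JH at 36.70° ✓; |JH| = 13.70 ✓; ∠(JH, HN) = 90.00° ✓; |HN| = 24.80 ✓; ∠HNV = 104.8° ✓; |NV| = 25.60 ✓; ∠NVC = 110.3° ✓; |VC| = 27.70 ✓; ∠VCD = 121.1° ✓; |CD| = 16.30 ✗.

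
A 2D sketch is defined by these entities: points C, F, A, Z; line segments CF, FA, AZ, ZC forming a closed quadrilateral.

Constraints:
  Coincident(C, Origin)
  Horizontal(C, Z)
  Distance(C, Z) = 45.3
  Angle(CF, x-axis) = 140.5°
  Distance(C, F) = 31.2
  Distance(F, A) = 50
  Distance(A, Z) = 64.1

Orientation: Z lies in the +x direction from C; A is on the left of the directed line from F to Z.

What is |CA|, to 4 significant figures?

55.92

Checks: CF at 140.5° ✓; |FA| = 50.00 ✓; |AZ| = 64.10 ✓.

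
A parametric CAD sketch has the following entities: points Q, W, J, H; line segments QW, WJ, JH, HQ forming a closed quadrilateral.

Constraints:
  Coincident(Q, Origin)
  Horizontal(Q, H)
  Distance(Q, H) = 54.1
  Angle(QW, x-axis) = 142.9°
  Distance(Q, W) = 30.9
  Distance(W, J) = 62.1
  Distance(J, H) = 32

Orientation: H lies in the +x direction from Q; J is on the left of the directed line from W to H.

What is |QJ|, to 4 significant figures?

45.70

Q is at the origin; QH is horizontal with |QH| = 54.1 and H in +x, so H = (54.1, 0). QW runs at 142.9° with |QW| = 30.9, so W = (-24.65, 18.64). J is determined by |WJ| = 62.1 and |JH| = 32.0 together: it lies at the intersection of circle(W, 62.1) and circle(H, 32.0). With |WH| = 80.92, the foot of the radical line on WH is 57.96 from W and the perpendicular offset is √(62.1² − 57.96²) = 22.29. Taking the left-of-WH solution: J = (36.89, 26.98).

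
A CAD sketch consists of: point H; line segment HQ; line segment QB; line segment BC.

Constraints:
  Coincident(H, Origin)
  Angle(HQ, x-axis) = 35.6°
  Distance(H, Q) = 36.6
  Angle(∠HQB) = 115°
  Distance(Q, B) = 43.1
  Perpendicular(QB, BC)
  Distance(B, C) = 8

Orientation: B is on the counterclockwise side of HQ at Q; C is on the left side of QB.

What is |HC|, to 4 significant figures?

63.75

H is at the origin; HQ runs at 35.6° with length 36.6, so Q = 36.6·(cos 35.6°, sin 35.6°) = (29.76, 21.31). ∠HQB = 115.0°, so QB runs at 35.6° + (180° − 115.0°) = 100.6° from the x-axis; with |QB| = 43.1, B = Q + 43.1·(cos 100.6°, sin 100.6°) = (21.83, 63.67). The perpendicularity gives BC at right angles to QB; with |BC| = 8.0 on the left of QB, C = B + 8.0·(-0.9829, -0.1840) = (13.97, 62.20). Then |HC| = |C − H| = 63.75.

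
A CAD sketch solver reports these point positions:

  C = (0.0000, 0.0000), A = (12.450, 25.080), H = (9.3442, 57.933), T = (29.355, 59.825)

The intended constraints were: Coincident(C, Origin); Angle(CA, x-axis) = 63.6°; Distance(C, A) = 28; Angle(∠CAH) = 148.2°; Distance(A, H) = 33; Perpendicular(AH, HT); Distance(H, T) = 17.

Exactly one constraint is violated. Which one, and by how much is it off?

Distance(H, T) = 17 — off by 3.10.

C = (0.00, 0.00) ✓; CA at 63.60° ✓; |CA| = 28.00 ✓; ∠CAH = 148.2° ✓; |AH| = 33.00 ✓; ∠(AH, HT) = 90.00° ✓; |HT| = 20.10 ✗.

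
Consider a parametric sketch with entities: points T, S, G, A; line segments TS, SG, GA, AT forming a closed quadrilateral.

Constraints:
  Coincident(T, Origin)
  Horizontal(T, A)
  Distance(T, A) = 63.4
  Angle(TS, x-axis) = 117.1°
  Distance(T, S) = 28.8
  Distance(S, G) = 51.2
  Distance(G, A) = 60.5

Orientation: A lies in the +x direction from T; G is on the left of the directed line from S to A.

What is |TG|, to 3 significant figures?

60.0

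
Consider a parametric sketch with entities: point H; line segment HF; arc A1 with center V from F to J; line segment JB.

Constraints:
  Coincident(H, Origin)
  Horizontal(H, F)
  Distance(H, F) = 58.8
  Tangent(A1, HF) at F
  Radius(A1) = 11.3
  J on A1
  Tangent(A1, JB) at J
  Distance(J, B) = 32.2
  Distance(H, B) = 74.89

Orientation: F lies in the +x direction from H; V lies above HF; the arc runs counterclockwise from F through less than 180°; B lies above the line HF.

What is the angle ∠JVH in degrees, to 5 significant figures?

172.79°

H is at the origin; H and F share the same y with |HF| = 58.8 and F on the +x side, so F = (58.800, 0.0000). Since A1 is tangent to HF there, VF ⟂ HF, so V = F + (0, 11.3) = (58.800, 11.300). Since VJ ⟂ JB (tangency), |VB| = √(11.3² + 32.2²) = 34.125 regardless of where J sits on A1. So B lies on both circle(H, 74.89) and circle(V, 34.125); the above-HF intersection is B = (59.547, 45.417). J is the foot of the tangent from B: J = (69.542, 14.808).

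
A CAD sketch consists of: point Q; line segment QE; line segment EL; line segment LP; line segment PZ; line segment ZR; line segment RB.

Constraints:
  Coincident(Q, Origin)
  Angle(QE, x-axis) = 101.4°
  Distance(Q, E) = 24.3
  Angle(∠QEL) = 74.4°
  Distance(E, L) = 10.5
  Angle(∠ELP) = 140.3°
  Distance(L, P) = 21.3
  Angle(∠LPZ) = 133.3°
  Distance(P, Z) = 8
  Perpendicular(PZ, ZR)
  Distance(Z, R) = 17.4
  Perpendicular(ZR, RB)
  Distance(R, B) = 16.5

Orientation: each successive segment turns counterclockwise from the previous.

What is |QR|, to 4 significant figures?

3.564

Q is at the origin; QE runs at 101.4° with length 24.3, so E = (-4.803, 23.82). ∠QEL = 74.4° gives EL at -153.0° from the x-axis; with |EL| = 10.5, L = (-14.16, 19.05). ∠ELP = 140.3° gives LP at -113.3° from the x-axis; with |LP| = 21.3, P = (-22.58, -0.5092). ∠LPZ = 133.3° gives PZ at -66.60° from the x-axis; with |PZ| = 8.0, Z = (-19.41, -7.851). PZ is perpendicular to ZR, so ZR runs at 23.40°; with |ZR| = 17.4, R = (-3.438, -0.9409). Then |QR| = |R − Q| = 3.564.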